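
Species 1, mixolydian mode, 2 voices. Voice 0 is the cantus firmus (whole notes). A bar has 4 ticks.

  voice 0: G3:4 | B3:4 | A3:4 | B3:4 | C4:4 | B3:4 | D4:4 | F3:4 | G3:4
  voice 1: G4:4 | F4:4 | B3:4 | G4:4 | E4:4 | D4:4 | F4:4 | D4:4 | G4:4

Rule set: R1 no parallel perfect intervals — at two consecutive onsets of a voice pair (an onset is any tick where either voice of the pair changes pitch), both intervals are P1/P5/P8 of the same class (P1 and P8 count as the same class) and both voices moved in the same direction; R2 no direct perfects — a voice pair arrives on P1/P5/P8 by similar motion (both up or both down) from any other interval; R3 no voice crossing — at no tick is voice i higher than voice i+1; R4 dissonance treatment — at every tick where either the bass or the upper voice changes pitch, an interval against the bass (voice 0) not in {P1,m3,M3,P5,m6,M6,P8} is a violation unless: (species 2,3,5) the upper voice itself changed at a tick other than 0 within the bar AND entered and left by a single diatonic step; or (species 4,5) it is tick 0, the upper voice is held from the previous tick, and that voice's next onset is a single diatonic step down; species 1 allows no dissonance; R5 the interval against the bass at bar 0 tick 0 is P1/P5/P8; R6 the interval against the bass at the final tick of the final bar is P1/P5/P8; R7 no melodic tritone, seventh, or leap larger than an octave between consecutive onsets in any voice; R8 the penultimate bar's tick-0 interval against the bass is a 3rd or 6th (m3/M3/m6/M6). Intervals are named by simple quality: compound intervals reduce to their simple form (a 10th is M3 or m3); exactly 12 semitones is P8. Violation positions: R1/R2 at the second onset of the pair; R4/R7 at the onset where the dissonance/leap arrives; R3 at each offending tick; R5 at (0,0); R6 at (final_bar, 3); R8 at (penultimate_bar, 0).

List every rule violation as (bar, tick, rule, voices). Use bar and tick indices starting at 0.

(1, 0, R4, (0, 1))
(2, 0, R4, (0, 1))
(2, 0, R7, (1,))
(8, 0, R2, (0, 1))

bar 0: v0=G3 v1=G4 downbeat P8
bar 1: v0=B3 v1=F4 downbeat TT
bar 2: v0=A3 v1=B3 downbeat M2
bar 3: v0=B3 v1=G4 downbeat m6
bar 4: v0=C4 v1=E4 downbeat M3
bar 5: v0=B3 v1=D4 downbeat m3
bar 6: v0=D4 v1=F4 downbeat m3
bar 7: v0=F3 v1=D4 downbeat M6
bar 8: v0=G3 v1=G4 downbeat P8
  -> R4 @ bar 1 tick 0 v(0, 1): B3/F4 TT untreated
  -> R4 @ bar 2 tick 0 v(0, 1): A3/B3 M2 untreated
  -> R7 @ bar 2 tick 0 v(1,): F4->B3 leap 6st
  -> R2 @ bar 8 tick 0 v(0, 1): F3/D4 M6 -> G3/G4 P8 similar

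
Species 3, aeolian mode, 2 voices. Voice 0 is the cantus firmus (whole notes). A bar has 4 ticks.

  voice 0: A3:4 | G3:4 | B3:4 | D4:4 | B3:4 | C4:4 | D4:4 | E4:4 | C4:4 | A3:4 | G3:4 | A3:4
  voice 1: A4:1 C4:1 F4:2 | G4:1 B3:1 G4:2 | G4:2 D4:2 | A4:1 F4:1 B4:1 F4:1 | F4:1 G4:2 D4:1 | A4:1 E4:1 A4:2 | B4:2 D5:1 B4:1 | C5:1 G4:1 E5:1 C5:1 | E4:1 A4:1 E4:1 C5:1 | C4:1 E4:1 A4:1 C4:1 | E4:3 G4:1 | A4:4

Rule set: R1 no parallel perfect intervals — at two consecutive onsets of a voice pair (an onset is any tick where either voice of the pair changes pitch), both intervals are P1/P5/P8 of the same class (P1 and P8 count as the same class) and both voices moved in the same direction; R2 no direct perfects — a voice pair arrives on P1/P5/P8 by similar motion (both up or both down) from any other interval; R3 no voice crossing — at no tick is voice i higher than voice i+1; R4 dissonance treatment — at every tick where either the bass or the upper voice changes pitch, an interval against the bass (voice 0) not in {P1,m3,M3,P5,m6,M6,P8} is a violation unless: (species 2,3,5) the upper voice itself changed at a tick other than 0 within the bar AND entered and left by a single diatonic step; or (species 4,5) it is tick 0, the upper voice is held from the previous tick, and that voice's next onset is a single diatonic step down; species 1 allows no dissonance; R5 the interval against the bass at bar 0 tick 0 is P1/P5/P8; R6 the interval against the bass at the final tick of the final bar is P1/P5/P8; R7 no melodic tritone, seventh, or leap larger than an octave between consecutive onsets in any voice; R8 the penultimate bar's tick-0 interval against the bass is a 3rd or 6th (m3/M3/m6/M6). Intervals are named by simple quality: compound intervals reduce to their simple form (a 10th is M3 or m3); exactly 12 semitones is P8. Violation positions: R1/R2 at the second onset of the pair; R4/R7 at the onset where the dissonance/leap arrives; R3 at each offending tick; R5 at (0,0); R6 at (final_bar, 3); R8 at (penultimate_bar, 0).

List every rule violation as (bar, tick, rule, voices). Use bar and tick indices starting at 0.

bar 0: v0=A3 v1=A4 downbeat P8
bar 1: v0=G3 v1=G4 downbeat P8
bar 2: v0=B3 v1=G4 downbeat m6
bar 3: v0=D4 v1=A4 downbeat P5
bar 4: v0=B3 v1=F4 downbeat TT
bar 5: v0=C4 v1=A4 downbeat M6
bar 6: v0=D4 v1=B4 downbeat M6
bar 7: v0=E4 v1=C5 downbeat m6
bar 8: v0=C4 v1=E4 downbeat M3
bar 9: v0=A3 v1=C4 downbeat m3
bar 10: v0=G3 v1=E4 downbeat M6
bar 11: v0=A3 v1=A4 downbeat P8
  -> R2 @ bar 3 tick 0 v(0, 1): B3/D4 m3 -> D4/A4 P5 similar
  -> R7 @ bar 3 tick 2 v(1,): F4->B4 leap 6st
  -> R7 @ bar 3 tick 3 v(1,): B4->F4 leap 6st
  -> R4 @ bar 4 tick 0 v(0, 1): B3/F4 TT untreated
  -> R1 @ bar 11 tick 0 v(0, 1): G3/G4 P8 -> A3/A4 P8 similar

(3, 0, R2, (0, 1))
(3, 2, R7, (1,))
(3, 3, R7, (1,))
(4, 0, R4, (0, 1))
(11, 0, R1, (0, 1))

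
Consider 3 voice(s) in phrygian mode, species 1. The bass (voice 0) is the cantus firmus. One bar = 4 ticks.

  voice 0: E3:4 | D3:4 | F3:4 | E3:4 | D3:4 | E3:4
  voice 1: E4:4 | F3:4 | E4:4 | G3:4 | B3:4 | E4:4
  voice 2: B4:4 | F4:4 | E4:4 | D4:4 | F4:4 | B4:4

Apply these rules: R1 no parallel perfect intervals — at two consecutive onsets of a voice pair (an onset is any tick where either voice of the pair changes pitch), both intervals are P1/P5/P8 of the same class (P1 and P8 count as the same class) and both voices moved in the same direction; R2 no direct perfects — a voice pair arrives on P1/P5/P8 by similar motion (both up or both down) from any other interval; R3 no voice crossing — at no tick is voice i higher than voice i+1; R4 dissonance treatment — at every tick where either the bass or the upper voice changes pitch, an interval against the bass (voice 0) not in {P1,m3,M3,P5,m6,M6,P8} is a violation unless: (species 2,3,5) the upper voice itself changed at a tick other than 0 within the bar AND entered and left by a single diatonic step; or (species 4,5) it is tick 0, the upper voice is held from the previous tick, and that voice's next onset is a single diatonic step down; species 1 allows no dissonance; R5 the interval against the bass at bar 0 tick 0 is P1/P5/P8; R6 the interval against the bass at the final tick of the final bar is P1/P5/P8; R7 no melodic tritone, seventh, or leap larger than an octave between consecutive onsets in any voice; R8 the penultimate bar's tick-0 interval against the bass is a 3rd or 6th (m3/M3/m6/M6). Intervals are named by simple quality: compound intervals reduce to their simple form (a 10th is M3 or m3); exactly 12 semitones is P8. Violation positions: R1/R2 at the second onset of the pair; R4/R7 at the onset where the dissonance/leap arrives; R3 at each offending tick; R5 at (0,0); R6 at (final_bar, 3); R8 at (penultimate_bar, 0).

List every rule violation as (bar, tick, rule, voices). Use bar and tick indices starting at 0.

(1, 0, R2, (1, 2))
(1, 0, R7, (1,))
(1, 0, R7, (2,))
(2, 0, R4, (0, 1))
(2, 0, R4, (0, 2))
(2, 0, R7, (1,))
(3, 0, R2, (1, 2))
(3, 0, R4, (0, 2))
(5, 0, R2, (0, 1))
(5, 0, R2, (0, 2))
(5, 0, R2, (1, 2))
(5, 0, R7, (2,))

bar 0: v0=E3 v1=E4 v2=B4 downbeat P5
bar 1: v0=D3 v1=F3 v2=F4 downbeat m3
bar 2: v0=F3 v1=E4 v2=E4 downbeat M7
bar 3: v0=E3 v1=G3 v2=D4 downbeat m7
bar 4: v0=D3 v1=B3 v2=F4 downbeat m3
bar 5: v0=E3 v1=E4 v2=B4 downbeat P5
  -> R2 @ bar 1 tick 0 v(1, 2): E4/B4 P5 -> F3/F4 P8 similar
  -> R7 @ bar 1 tick 0 v(1,): E4->F3 leap 11st
  -> R7 @ bar 1 tick 0 v(2,): B4->F4 leap 6st
  -> R4 @ bar 2 tick 0 v(0, 1): F3/E4 M7 untreated
  -> R4 @ bar 2 tick 0 v(0, 2): F3/E4 M7 untreated
  -> R7 @ bar 2 tick 0 v(1,): F3->E4 leap 11st
  -> R2 @ bar 3 tick 0 v(1, 2): E4/E4 P1 -> G3/D4 P5 similar
  -> R4 @ bar 3 tick 0 v(0, 2): E3/D4 m7 untreated
  -> R2 @ bar 5 tick 0 v(0, 1): D3/B3 M6 -> E3/E4 P8 similar
  -> R2 @ bar 5 tick 0 v(0, 2): D3/F4 m3 -> E3/B4 P5 similar
  -> R2 @ bar 5 tick 0 v(1, 2): B3/F4 TT -> E4/B4 P5 similar
  -> R7 @ bar 5 tick 0 v(2,): F4->B4 leap 6st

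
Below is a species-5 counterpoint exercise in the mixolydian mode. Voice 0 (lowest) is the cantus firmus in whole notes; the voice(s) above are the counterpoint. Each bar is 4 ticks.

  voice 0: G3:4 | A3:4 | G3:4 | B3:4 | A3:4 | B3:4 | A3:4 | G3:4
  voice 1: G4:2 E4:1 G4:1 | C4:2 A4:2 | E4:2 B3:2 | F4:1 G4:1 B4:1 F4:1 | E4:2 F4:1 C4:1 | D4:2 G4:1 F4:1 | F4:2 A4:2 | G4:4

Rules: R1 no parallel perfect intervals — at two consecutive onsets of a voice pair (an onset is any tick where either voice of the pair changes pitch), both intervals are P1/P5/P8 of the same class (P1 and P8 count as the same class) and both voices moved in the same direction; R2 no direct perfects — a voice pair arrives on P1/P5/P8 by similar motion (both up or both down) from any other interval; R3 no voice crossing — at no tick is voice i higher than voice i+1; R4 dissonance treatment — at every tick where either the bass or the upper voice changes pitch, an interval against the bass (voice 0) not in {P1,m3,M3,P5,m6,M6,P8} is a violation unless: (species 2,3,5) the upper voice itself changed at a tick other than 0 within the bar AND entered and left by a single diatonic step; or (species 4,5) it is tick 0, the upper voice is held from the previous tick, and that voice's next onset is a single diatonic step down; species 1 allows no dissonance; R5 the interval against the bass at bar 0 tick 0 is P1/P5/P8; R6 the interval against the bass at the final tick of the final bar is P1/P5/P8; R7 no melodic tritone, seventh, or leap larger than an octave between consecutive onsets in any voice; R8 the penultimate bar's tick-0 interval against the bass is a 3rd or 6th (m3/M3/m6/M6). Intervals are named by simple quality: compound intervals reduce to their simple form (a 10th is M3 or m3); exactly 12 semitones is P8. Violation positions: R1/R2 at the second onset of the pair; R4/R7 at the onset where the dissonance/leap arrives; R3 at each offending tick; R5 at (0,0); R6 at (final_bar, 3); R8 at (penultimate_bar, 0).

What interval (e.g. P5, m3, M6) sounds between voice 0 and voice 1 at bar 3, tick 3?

voice 0=B3 voice 1=F4 -> TT

TT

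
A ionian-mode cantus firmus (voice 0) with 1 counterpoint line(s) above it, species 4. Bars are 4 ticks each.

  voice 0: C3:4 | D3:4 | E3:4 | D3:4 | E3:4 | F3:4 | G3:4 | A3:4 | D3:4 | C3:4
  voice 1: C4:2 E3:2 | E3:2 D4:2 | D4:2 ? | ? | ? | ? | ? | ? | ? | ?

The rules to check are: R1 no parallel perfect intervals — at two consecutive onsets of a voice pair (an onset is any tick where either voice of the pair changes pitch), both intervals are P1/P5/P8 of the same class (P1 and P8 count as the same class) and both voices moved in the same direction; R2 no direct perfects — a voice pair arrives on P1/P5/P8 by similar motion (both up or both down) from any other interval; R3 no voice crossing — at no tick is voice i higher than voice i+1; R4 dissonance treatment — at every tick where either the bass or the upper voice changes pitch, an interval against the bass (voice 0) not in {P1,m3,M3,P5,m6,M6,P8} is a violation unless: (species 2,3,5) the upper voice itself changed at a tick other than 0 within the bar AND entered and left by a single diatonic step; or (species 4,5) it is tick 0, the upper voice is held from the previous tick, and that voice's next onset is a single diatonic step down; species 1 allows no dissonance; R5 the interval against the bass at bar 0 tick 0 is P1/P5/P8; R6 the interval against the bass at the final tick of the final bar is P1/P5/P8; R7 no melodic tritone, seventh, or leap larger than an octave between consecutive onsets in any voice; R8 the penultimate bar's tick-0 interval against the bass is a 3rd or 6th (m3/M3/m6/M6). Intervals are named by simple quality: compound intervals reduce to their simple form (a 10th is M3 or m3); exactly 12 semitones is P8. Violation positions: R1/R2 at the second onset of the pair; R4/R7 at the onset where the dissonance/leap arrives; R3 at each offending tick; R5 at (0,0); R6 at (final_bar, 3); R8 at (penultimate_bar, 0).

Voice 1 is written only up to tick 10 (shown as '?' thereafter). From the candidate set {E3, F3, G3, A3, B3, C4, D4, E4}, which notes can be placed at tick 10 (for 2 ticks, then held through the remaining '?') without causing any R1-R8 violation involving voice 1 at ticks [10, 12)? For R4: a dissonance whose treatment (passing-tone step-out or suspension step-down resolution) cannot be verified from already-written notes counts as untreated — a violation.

E3: violates R7
F3: violates R4
G3: legal
A3: violates R4
B3: legal
C4: legal
D4: legal
E4: legal

{B3, C4, D4, E4, G3}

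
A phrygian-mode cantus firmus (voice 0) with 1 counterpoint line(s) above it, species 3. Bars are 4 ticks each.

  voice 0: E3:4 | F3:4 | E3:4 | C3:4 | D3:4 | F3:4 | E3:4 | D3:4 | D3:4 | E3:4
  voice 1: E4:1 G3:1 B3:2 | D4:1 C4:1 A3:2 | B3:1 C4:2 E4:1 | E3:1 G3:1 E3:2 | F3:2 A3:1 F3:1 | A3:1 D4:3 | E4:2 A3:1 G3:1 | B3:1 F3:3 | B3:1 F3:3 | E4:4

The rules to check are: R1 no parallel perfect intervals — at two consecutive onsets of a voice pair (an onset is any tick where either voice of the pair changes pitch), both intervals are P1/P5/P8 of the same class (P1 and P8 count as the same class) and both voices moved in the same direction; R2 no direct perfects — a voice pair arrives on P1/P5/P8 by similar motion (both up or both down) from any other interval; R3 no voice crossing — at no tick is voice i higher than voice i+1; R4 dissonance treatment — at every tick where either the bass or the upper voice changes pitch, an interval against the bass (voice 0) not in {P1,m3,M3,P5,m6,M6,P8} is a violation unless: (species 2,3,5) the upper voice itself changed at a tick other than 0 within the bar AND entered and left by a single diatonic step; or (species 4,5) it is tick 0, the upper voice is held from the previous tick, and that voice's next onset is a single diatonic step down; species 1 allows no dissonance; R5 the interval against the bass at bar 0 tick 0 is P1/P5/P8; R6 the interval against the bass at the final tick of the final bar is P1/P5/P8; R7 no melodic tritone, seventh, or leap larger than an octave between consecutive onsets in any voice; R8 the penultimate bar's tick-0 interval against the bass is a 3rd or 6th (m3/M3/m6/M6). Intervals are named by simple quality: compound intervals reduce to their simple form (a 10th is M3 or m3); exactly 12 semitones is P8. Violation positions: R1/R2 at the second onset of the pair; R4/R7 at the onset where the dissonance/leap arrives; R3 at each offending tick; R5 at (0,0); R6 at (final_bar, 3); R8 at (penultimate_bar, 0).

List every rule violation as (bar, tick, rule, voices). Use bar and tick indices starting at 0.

(6, 2, R4, (0, 1))
(7, 1, R7, (1,))
(8, 0, R7, (1,))
(8, 1, R7, (1,))
(9, 0, R2, (0, 1))
(9, 0, R7, (1,))

bar 0: v0=E3 v1=E4 downbeat P8
bar 1: v0=F3 v1=D4 downbeat M6
bar 2: v0=E3 v1=B3 downbeat P5
bar 3: v0=C3 v1=E3 downbeat M3
bar 4: v0=D3 v1=F3 downbeat m3
bar 5: v0=F3 v1=A3 downbeat M3
bar 6: v0=E3 v1=E4 downbeat P8
bar 7: v0=D3 v1=B3 downbeat M6
bar 8: v0=D3 v1=B3 downbeat M6
bar 9: v0=E3 v1=E4 downbeat P8
  -> R4 @ bar 6 tick 2 v(0, 1): E3/A3 P4 untreated
  -> R7 @ bar 7 tick 1 v(1,): B3->F3 leap 6st
  -> R7 @ bar 8 tick 0 v(1,): F3->B3 leap 6st
  -> R7 @ bar 8 tick 1 v(1,): B3->F3 leap 6st
  -> R2 @ bar 9 tick 0 v(0, 1): D3/F3 m3 -> E3/E4 P8 similar
  -> R7 @ bar 9 tick 0 v(1,): F3->E4 leap 11st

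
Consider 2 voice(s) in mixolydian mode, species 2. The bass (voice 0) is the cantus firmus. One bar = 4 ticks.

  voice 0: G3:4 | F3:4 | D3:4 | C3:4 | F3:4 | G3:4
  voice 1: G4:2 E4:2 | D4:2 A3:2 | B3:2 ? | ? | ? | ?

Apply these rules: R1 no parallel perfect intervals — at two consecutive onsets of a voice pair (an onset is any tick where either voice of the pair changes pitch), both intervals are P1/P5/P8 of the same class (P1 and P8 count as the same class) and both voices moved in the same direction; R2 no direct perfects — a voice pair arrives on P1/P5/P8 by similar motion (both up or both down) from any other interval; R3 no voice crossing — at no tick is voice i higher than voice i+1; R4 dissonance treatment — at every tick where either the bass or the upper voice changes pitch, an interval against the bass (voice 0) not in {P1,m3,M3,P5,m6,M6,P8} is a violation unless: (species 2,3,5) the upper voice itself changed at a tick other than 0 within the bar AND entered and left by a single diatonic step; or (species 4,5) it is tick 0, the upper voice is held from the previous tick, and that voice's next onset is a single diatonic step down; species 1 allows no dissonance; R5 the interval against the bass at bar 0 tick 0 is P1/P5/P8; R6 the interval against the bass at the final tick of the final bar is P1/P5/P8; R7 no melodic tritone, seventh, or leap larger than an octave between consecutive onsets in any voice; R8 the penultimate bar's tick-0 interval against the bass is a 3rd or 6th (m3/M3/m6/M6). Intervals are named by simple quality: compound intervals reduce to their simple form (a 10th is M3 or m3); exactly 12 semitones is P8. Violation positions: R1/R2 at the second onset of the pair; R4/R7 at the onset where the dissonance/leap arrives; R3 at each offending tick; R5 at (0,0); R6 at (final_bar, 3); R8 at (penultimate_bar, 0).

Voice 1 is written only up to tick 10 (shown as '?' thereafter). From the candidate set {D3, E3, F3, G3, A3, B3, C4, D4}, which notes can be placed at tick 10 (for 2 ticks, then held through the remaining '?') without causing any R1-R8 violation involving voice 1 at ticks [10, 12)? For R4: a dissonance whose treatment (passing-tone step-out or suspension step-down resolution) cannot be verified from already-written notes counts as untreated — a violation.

{A3, B3, D3, D4}

D3: legal
E3: violates R4
F3: violates R7
G3: violates R4
A3: legal
B3: legal
C4: violates R4
D4: legal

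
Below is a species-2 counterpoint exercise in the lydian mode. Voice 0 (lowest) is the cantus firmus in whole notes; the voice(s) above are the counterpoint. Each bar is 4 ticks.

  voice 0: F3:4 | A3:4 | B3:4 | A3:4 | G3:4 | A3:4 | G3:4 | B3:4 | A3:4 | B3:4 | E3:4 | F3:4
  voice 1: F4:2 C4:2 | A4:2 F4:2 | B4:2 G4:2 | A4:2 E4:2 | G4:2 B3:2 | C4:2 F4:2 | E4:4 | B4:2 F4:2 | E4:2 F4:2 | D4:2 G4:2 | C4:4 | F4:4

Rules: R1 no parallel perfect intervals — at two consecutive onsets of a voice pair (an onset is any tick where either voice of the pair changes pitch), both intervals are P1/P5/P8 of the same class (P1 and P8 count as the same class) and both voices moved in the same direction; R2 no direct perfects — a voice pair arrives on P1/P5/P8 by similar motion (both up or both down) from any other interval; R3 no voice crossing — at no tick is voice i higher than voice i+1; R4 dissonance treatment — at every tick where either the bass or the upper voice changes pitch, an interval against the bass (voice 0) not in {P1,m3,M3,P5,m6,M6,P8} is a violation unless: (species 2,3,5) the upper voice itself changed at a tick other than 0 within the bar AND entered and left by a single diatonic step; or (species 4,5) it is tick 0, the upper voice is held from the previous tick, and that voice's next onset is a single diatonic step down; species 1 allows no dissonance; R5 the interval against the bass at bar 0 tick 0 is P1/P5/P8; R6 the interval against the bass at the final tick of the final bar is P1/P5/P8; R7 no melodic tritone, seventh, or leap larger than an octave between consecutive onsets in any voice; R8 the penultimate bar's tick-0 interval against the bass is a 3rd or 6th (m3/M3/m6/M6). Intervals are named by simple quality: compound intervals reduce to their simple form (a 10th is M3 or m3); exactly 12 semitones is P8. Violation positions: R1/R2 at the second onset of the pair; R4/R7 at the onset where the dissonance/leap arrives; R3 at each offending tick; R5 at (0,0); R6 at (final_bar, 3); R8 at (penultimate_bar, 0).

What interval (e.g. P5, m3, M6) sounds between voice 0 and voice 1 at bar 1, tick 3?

voice 0=A3 voice 1=F4 -> m6

m6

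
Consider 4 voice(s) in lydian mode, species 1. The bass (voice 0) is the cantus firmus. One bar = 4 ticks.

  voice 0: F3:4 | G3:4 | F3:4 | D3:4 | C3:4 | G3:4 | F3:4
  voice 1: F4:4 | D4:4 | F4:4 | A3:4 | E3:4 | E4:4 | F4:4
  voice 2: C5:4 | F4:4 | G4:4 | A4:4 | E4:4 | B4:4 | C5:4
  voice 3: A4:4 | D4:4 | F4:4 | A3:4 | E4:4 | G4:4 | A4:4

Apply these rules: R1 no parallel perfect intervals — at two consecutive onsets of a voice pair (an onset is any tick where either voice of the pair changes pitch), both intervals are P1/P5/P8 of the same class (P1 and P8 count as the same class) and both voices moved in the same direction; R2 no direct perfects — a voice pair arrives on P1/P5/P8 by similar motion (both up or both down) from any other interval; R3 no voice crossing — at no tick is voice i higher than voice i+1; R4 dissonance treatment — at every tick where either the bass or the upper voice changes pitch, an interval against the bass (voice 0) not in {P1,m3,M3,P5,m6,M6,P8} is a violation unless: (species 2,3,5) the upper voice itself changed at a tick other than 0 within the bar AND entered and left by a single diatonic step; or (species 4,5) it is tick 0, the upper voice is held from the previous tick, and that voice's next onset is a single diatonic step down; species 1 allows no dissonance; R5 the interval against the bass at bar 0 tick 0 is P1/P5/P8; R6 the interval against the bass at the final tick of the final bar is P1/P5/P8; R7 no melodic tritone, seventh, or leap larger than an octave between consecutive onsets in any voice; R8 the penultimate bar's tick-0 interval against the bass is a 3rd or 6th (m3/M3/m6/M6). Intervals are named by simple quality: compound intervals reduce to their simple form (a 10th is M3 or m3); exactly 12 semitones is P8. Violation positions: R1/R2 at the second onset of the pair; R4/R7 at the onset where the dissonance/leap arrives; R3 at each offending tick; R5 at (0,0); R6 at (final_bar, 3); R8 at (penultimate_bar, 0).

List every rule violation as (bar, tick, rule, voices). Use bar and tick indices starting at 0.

(0, 0, R3, (2, 3))
(0, 0, R5, (0, 3))
(0, 1, R3, (2, 3))
(0, 2, R3, (2, 3))
(0, 3, R3, (2, 3))
(1, 0, R2, (1, 3))
(1, 0, R3, (2, 3))
(1, 0, R4, (0, 2))
(1, 1, R3, (2, 3))
(1, 2, R3, (2, 3))
(1, 3, R3, (2, 3))
(2, 0, R1, (1, 3))
(2, 0, R3, (2, 3))
(2, 0, R4, (0, 2))
(2, 1, R3, (2, 3))
(2, 2, R3, (2, 3))
(2, 3, R3, (2, 3))
(3, 0, R1, (1, 3))
(3, 0, R2, (0, 1))
(3, 0, R2, (0, 3))
(3, 0, R3, (2, 3))
(3, 1, R3, (2, 3))
(3, 2, R3, (2, 3))
(3, 3, R3, (2, 3))
(4, 0, R1, (1, 2))
(5, 0, R2, (0, 3))
(5, 0, R2, (1, 2))
(5, 0, R3, (2, 3))
(5, 0, R8, (0, 3))
(5, 1, R3, (2, 3))
(5, 2, R3, (2, 3))
(5, 3, R3, (2, 3))
(6, 0, R1, (1, 2))
(6, 0, R3, (2, 3))
(6, 1, R3, (2, 3))
(6, 2, R3, (2, 3))
(6, 3, R3, (2, 3))
(6, 3, R6, (0, 3))

bar 0: v0=F3 v1=F4 v2=C5 v3=A4 downbeat M3
bar 1: v0=G3 v1=D4 v2=F4 v3=D4 downbeat P5
bar 2: v0=F3 v1=F4 v2=G4 v3=F4 downbeat P8
bar 3: v0=D3 v1=A3 v2=A4 v3=A3 downbeat P5
bar 4: v0=C3 v1=E3 v2=E4 v3=E4 downbeat M3
bar 5: v0=G3 v1=E4 v2=B4 v3=G4 downbeat P8
bar 6: v0=F3 v1=F4 v2=C5 v3=A4 downbeat M3
  -> R3 @ bar 0 tick 0 v(2, 3): C5 above A4
  -> R5 @ bar 0 tick 0 v(0, 3): opens on M3
  -> R3 @ bar 0 tick 1 v(2, 3): C5 above A4
  -> R3 @ bar 0 tick 2 v(2, 3): C5 above A4
  -> R3 @ bar 0 tick 3 v(2, 3): C5 above A4
  -> R2 @ bar 1 tick 0 v(1, 3): F4/A4 M3 -> D4/D4 P1 similar
  -> R3 @ bar 1 tick 0 v(2, 3): F4 above D4
  -> R4 @ bar 1 tick 0 v(0, 2): G3/F4 m7 untreated
  -> R3 @ bar 1 tick 1 v(2, 3): F4 above D4
  -> R3 @ bar 1 tick 2 v(2, 3): F4 above D4
  -> R3 @ bar 1 tick 3 v(2, 3): F4 above D4
  -> R1 @ bar 2 tick 0 v(1, 3): D4/D4 P1 -> F4/F4 P1 similar
  -> R3 @ bar 2 tick 0 v(2, 3): G4 above F4
  -> R4 @ bar 2 tick 0 v(0, 2): F3/G4 M2 untreated
  -> R3 @ bar 2 tick 1 v(2, 3): G4 above F4
  -> R3 @ bar 2 tick 2 v(2, 3): G4 above F4
  -> R3 @ bar 2 tick 3 v(2, 3): G4 above F4
  -> R1 @ bar 3 tick 0 v(1, 3): F4/F4 P1 -> A3/A3 P1 similar
  -> R2 @ bar 3 tick 0 v(0, 1): F3/F4 P8 -> D3/A3 P5 similar
  -> R2 @ bar 3 tick 0 v(0, 3): F3/F4 P8 -> D3/A3 P5 similar
  -> R3 @ bar 3 tick 0 v(2, 3): A4 above A3
  -> R3 @ bar 3 tick 1 v(2, 3): A4 above A3
  -> R3 @ bar 3 tick 2 v(2, 3): A4 above A3
  -> R3 @ bar 3 tick 3 v(2, 3): A4 above A3
  -> R1 @ bar 4 tick 0 v(1, 2): A3/A4 P8 -> E3/E4 P8 similar
  -> R2 @ bar 5 tick 0 v(0, 3): C3/E4 M3 -> G3/G4 P8 similar
  -> R2 @ bar 5 tick 0 v(1, 2): E3/E4 P8 -> E4/B4 P5 similar
  -> R3 @ bar 5 tick 0 v(2, 3): B4 above G4
  -> R8 @ bar 5 tick 0 v(0, 3): penult P8 not 3rd/6th
  -> R3 @ bar 5 tick 1 v(2, 3): B4 above G4
  -> R3 @ bar 5 tick 2 v(2, 3): B4 above G4
  -> R3 @ bar 5 tick 3 v(2, 3): B4 above G4
  -> R1 @ bar 6 tick 0 v(1, 2): E4/B4 P5 -> F4/C5 P5 similar
  -> R3 @ bar 6 tick 0 v(2, 3): C5 above A4
  -> R3 @ bar 6 tick 1 v(2, 3): C5 above A4
  -> R3 @ bar 6 tick 2 v(2, 3): C5 above A4
  -> R3 @ bar 6 tick 3 v(2, 3): C5 above A4
  -> R6 @ bar 6 tick 3 v(0, 3): closes on M3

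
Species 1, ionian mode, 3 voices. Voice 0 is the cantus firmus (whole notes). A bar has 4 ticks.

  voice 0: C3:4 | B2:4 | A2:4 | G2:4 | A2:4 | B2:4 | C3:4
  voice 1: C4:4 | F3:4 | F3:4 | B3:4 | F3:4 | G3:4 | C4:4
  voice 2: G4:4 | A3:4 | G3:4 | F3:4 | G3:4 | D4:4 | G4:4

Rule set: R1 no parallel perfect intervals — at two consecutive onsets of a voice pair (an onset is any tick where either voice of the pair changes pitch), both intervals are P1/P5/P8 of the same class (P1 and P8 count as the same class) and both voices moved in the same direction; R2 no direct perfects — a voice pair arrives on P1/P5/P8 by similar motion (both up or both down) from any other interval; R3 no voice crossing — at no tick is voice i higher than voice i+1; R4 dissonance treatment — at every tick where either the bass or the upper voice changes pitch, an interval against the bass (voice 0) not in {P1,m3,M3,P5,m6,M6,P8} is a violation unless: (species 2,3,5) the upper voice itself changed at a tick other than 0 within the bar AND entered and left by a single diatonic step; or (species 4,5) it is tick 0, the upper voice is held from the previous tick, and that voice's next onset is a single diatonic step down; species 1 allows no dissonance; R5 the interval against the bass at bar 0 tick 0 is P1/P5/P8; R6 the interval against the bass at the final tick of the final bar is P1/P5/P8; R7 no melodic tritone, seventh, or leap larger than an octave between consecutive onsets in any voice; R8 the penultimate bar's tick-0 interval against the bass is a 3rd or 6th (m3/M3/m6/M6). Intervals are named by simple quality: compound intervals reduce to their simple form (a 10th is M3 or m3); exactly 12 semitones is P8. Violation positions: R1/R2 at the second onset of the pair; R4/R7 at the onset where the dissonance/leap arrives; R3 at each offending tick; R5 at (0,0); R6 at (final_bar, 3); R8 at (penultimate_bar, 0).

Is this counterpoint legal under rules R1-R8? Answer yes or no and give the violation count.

No (16 violations)

bar 0: v0=C3 v1=C4 v2=G4 (P5)
bar 1: v0=B2 v1=F3 v2=A3 (m7)
bar 2: v0=A2 v1=F3 v2=G3 (m7)
bar 3: v0=G2 v1=B3 v2=F3 (m7)
bar 4: v0=A2 v1=F3 v2=G3 (m7)
bar 5: v0=B2 v1=G3 v2=D4 (m3)
bar 6: v0=C3 v1=C4 v2=G4 (P5)
  R4 @ bar1.0: B2/F3 TT untreated
  R4 @ bar1.0: B2/A3 m7 untreated
  R7 @ bar1.0: G4->A3 leap 10st
  R4 @ bar2.0: A2/G3 m7 untreated
  R3 @ bar3.0: B3 above F3
  R4 @ bar3.0: G2/F3 m7 untreated
  R7 @ bar3.0: F3->B3 leap 6st
  R3 @ bar3.1: B3 above F3
  R3 @ bar3.2: B3 above F3
  R3 @ bar3.3: B3 above F3
  R4 @ bar4.0: A2/G3 m7 untreated
  R7 @ bar4.0: B3->F3 leap 6st
  R2 @ bar5.0: F3/G3 M2 -> G3/D4 P5 similar
  R1 @ bar6.0: G3/D4 P5 -> C4/G4 P5 similar
  R2 @ bar6.0: B2/G3 m6 -> C3/C4 P8 similar
  R2 @ bar6.0: B2/D4 m3 -> C3/G4 P5 similar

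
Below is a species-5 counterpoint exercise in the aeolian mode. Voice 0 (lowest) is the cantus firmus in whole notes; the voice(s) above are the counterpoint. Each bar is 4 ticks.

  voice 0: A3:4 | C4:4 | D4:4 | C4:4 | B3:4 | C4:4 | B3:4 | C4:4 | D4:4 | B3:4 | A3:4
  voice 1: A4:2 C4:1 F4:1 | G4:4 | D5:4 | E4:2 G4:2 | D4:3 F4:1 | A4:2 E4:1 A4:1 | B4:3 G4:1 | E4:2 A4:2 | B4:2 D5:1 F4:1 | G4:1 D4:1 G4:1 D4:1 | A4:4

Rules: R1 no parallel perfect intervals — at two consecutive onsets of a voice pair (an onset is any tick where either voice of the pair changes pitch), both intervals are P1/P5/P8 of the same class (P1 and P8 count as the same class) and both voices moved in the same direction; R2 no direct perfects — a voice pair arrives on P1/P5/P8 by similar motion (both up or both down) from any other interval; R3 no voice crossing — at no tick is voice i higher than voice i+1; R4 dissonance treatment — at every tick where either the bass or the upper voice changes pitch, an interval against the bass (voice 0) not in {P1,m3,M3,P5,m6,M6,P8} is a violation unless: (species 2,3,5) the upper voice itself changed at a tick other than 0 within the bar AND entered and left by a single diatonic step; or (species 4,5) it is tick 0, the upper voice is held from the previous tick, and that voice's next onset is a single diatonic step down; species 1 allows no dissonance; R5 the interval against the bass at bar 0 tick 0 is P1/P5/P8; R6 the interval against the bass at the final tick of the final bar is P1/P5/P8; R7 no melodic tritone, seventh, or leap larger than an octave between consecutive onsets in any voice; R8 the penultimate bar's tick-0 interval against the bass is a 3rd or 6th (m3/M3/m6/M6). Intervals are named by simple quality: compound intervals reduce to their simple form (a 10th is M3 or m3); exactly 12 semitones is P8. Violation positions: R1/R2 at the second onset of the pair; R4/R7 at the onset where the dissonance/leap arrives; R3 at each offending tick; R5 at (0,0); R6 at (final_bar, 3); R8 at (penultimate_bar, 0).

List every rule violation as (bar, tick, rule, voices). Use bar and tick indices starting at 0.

(1, 0, R2, (0, 1))
(2, 0, R2, (0, 1))
(3, 0, R7, (1,))
(4, 3, R4, (0, 1))

bar 0: v0=A3 v1=A4 downbeat P8
bar 1: v0=C4 v1=G4 downbeat P5
bar 2: v0=D4 v1=D5 downbeat P8
bar 3: v0=C4 v1=E4 downbeat M3
bar 4: v0=B3 v1=D4 downbeat m3
bar 5: v0=C4 v1=A4 downbeat M6
bar 6: v0=B3 v1=B4 downbeat P8
bar 7: v0=C4 v1=E4 downbeat M3
bar 8: v0=D4 v1=B4 downbeat M6
bar 9: v0=B3 v1=G4 downbeat m6
bar 10: v0=A3 v1=A4 downbeat P8
  -> R2 @ bar 1 tick 0 v(0, 1): A3/F4 m6 -> C4/G4 P5 similar
  -> R2 @ bar 2 tick 0 v(0, 1): C4/G4 P5 -> D4/D5 P8 similar
  -> R7 @ bar 3 tick 0 v(1,): D5->E4 leap 10st
  -> R4 @ bar 4 tick 3 v(0, 1): B3/F4 TT untreated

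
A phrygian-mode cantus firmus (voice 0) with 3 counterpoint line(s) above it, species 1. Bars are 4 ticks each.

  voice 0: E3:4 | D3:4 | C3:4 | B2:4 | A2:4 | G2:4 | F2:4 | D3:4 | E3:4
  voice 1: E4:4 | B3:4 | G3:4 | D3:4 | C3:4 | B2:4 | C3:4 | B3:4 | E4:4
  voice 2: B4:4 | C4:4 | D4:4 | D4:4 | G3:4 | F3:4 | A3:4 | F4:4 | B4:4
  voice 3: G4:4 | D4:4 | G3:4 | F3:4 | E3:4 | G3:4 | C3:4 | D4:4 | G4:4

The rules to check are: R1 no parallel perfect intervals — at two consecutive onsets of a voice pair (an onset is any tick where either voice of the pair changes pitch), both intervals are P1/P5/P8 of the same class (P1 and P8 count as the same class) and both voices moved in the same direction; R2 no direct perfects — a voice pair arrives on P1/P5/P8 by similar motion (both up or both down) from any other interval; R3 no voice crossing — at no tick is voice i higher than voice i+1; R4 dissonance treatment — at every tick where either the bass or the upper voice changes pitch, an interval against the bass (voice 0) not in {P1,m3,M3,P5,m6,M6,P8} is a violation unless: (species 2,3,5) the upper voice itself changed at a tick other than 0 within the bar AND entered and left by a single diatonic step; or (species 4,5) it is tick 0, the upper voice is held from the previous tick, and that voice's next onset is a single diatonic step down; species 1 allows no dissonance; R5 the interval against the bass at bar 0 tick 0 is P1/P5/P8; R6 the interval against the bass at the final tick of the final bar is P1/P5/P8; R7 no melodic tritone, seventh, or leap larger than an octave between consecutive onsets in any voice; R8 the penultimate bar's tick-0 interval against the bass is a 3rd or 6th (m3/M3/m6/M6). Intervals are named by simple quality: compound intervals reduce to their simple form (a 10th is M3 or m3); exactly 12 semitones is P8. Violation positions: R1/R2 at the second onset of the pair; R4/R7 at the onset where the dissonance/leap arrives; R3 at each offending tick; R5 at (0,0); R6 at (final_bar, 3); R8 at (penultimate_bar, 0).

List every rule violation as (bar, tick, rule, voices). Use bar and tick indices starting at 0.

(0, 0, R3, (2, 3))
(0, 0, R5, (0, 3))
(0, 1, R3, (2, 3))
(0, 2, R3, (2, 3))
(0, 3, R3, (2, 3))
(1, 0, R2, (0, 3))
(1, 0, R4, (0, 2))
(1, 0, R7, (2,))
(2, 0, R2, (0, 1))
(2, 0, R2, (0, 3))
(2, 0, R2, (1, 3))
(2, 0, R3, (2, 3))
(2, 0, R4, (0, 2))
(2, 1, R3, (2, 3))
(2, 2, R3, (2, 3))
(2, 3, R3, (2, 3))
(3, 0, R3, (2, 3))
(3, 0, R4, (0, 3))
(3, 1, R3, (2, 3))
(3, 2, R3, (2, 3))
(3, 3, R3, (2, 3))
(4, 0, R2, (0, 3))
(4, 0, R2, (1, 2))
(4, 0, R3, (2, 3))
(4, 0, R4, (0, 2))
(4, 1, R3, (2, 3))
(4, 2, R3, (2, 3))
(4, 3, R3, (2, 3))
(5, 0, R4, (0, 2))
(6, 0, R2, (0, 3))
(6, 0, R3, (2, 3))
(6, 1, R3, (2, 3))
(6, 2, R3, (2, 3))
(6, 3, R3, (2, 3))
(7, 0, R2, (0, 3))
(7, 0, R3, (2, 3))
(7, 0, R7, (1,))
(7, 0, R7, (3,))
(7, 0, R8, (0, 3))
(7, 1, R3, (2, 3))
(7, 2, R3, (2, 3))
(7, 3, R3, (2, 3))
(8, 0, R2, (0, 1))
(8, 0, R2, (0, 2))
(8, 0, R2, (1, 2))
(8, 0, R3, (2, 3))
(8, 0, R7, (2,))
(8, 1, R3, (2, 3))
(8, 2, R3, (2, 3))
(8, 3, R3, (2, 3))
(8, 3, R6, (0, 3))

bar 0: v0=E3 v1=E4 v2=B4 v3=G4 downbeat m3
bar 1: v0=D3 v1=B3 v2=C4 v3=D4 downbeat P8
bar 2: v0=C3 v1=G3 v2=D4 v3=G3 downbeat P5
bar 3: v0=B2 v1=D3 v2=D4 v3=F3 downbeat TT
bar 4: v0=A2 v1=C3 v2=G3 v3=E3 downbeat P5
bar 5: v0=G2 v1=B2 v2=F3 v3=G3 downbeat P8
bar 6: v0=F2 v1=C3 v2=A3 v3=C3 downbeat P5
bar 7: v0=D3 v1=B3 v2=F4 v3=D4 downbeat P8
bar 8: v0=E3 v1=E4 v2=B4 v3=G4 downbeat m3
  -> R3 @ bar 0 tick 0 v(2, 3): B4 above G4
  -> R5 @ bar 0 tick 0 v(0, 3): opens on m3
  -> R3 @ bar 0 tick 1 v(2, 3): B4 above G4
  -> R3 @ bar 0 tick 2 v(2, 3): B4 above G4
  -> R3 @ bar 0 tick 3 v(2, 3): B4 above G4
  -> R2 @ bar 1 tick 0 v(0, 3): E3/G4 m3 -> D3/D4 P8 similar
  -> R4 @ bar 1 tick 0 v(0, 2): D3/C4 m7 untreated
  -> R7 @ bar 1 tick 0 v(2,): B4->C4 leap 11st
  -> R2 @ bar 2 tick 0 v(0, 1): D3/B3 M6 -> C3/G3 P5 similar
  -> R2 @ bar 2 tick 0 v(0, 3): D3/D4 P8 -> C3/G3 P5 similar
  -> R2 @ bar 2 tick 0 v(1, 3): B3/D4 m3 -> G3/G3 P1 similar
  -> R3 @ bar 2 tick 0 v(2, 3): D4 above G3
  -> R4 @ bar 2 tick 0 v(0, 2): C3/D4 M2 untreated
  -> R3 @ bar 2 tick 1 v(2, 3): D4 above G3
  -> R3 @ bar 2 tick 2 v(2, 3): D4 above G3
  -> R3 @ bar 2 tick 3 v(2, 3): D4 above G3
  -> R3 @ bar 3 tick 0 v(2, 3): D4 above F3
  -> R4 @ bar 3 tick 0 v(0, 3): B2/F3 TT untreated
  -> R3 @ bar 3 tick 1 v(2, 3): D4 above F3
  -> R3 @ bar 3 tick 2 v(2, 3): D4 above F3
  -> R3 @ bar 3 tick 3 v(2, 3): D4 above F3
  -> R2 @ bar 4 tick 0 v(0, 3): B2/F3 TT -> A2/E3 P5 similar
  -> R2 @ bar 4 tick 0 v(1, 2): D3/D4 P8 -> C3/G3 P5 similar
  -> R3 @ bar 4 tick 0 v(2, 3): G3 above E3
  -> R4 @ bar 4 tick 0 v(0, 2): A2/G3 m7 untreated
  -> R3 @ bar 4 tick 1 v(2, 3): G3 above E3
  -> R3 @ bar 4 tick 2 v(2, 3): G3 above E3
  -> R3 @ bar 4 tick 3 v(2, 3): G3 above E3
  -> R4 @ bar 5 tick 0 v(0, 2): G2/F3 m7 untreated
  -> R2 @ bar 6 tick 0 v(0, 3): G2/G3 P8 -> F2/C3 P5 similar
  -> R3 @ bar 6 tick 0 v(2, 3): A3 above C3
  -> R3 @ bar 6 tick 1 v(2, 3): A3 above C3
  -> R3 @ bar 6 tick 2 v(2, 3): A3 above C3
  -> R3 @ bar 6 tick 3 v(2, 3): A3 above C3
  -> R2 @ bar 7 tick 0 v(0, 3): F2/C3 P5 -> D3/D4 P8 similar
  -> R3 @ bar 7 tick 0 v(2, 3): F4 above D4
  -> R7 @ bar 7 tick 0 v(1,): C3->B3 leap 11st
  -> R7 @ bar 7 tick 0 v(3,): C3->D4 leap 14st
  -> R8 @ bar 7 tick 0 v(0, 3): penult P8 not 3rd/6th
  -> R3 @ bar 7 tick 1 v(2, 3): F4 above D4
  -> R3 @ bar 7 tick 2 v(2, 3): F4 above D4
  -> R3 @ bar 7 tick 3 v(2, 3): F4 above D4
  -> R2 @ bar 8 tick 0 v(0, 1): D3/B3 M6 -> E3/E4 P8 similar
  -> R2 @ bar 8 tick 0 v(0, 2): D3/F4 m3 -> E3/B4 P5 similar
  -> R2 @ bar 8 tick 0 v(1, 2): B3/F4 TT -> E4/B4 P5 similar
  -> R3 @ bar 8 tick 0 v(2, 3): B4 above G4
  -> R7 @ bar 8 tick 0 v(2,): F4->B4 leap 6st
  -> R3 @ bar 8 tick 1 v(2, 3): B4 above G4
  -> R3 @ bar 8 tick 2 v(2, 3): B4 above G4
  -> R3 @ bar 8 tick 3 v(2, 3): B4 above G4
  -> R6 @ bar 8 tick 3 v(0, 3): closes on m3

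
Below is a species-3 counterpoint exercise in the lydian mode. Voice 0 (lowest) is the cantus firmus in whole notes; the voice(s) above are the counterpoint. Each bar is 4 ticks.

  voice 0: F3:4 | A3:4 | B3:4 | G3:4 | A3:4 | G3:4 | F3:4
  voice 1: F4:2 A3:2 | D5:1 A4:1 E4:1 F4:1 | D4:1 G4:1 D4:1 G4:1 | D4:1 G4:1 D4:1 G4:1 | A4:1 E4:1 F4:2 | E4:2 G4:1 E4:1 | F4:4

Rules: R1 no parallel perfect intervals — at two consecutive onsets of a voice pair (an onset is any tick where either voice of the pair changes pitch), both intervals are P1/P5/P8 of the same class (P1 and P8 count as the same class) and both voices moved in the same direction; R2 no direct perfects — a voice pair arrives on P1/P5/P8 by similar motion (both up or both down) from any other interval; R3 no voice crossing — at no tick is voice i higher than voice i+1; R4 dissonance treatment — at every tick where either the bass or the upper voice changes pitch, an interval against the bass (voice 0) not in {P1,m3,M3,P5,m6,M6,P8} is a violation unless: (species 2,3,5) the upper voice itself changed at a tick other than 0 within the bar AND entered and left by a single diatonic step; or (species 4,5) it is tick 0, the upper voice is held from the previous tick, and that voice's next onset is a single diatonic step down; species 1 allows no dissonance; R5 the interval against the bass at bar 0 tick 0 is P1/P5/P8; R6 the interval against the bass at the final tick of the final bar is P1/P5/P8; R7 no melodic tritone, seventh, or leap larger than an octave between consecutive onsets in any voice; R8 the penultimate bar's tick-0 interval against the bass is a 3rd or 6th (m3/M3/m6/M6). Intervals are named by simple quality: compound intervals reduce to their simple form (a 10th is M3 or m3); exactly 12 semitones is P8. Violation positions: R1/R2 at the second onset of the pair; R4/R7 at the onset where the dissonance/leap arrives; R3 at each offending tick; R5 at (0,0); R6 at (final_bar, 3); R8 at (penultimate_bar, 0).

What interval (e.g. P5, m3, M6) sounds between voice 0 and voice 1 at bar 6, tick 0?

voice 0=F3 voice 1=F4 -> P8

P8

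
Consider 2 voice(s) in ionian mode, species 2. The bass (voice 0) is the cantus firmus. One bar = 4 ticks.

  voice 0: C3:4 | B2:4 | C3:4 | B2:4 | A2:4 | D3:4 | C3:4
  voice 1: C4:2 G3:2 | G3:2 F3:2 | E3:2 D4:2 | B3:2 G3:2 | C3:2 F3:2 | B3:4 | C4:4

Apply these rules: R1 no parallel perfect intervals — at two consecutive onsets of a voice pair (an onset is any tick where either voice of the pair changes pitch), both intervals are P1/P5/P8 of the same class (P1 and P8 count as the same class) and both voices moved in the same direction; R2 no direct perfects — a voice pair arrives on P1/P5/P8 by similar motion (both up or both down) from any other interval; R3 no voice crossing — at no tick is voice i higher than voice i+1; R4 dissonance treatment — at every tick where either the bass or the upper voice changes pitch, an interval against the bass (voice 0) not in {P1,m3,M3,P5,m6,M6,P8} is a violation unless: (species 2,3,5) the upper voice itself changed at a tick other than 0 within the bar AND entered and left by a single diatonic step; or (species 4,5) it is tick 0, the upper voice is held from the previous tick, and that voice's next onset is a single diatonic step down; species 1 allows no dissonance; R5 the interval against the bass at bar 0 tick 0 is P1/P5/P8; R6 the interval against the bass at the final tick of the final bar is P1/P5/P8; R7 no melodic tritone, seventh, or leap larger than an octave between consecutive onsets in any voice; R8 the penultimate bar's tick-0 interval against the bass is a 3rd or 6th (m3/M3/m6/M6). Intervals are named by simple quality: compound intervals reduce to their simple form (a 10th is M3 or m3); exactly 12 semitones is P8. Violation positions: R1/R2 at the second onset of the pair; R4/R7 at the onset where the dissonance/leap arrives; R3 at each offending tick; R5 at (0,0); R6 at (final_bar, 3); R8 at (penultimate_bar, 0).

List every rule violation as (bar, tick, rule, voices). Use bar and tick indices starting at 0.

(2, 2, R4, (0, 1))
(2, 2, R7, (1,))
(3, 0, R2, (0, 1))
(5, 0, R7, (1,))

bar 0: v0=C3 v1=C4 downbeat P8
bar 1: v0=B2 v1=G3 downbeat m6
bar 2: v0=C3 v1=E3 downbeat M3
bar 3: v0=B2 v1=B3 downbeat P8
bar 4: v0=A2 v1=C3 downbeat m3
bar 5: v0=D3 v1=B3 downbeat M6
bar 6: v0=C3 v1=C4 downbeat P8
  -> R4 @ bar 2 tick 2 v(0, 1): C3/D4 M2 untreated
  -> R7 @ bar 2 tick 2 v(1,): E3->D4 leap 10st
  -> R2 @ bar 3 tick 0 v(0, 1): C3/D4 M2 -> B2/B3 P8 similar
  -> R7 @ bar 5 tick 0 v(1,): F3->B3 leap 6st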